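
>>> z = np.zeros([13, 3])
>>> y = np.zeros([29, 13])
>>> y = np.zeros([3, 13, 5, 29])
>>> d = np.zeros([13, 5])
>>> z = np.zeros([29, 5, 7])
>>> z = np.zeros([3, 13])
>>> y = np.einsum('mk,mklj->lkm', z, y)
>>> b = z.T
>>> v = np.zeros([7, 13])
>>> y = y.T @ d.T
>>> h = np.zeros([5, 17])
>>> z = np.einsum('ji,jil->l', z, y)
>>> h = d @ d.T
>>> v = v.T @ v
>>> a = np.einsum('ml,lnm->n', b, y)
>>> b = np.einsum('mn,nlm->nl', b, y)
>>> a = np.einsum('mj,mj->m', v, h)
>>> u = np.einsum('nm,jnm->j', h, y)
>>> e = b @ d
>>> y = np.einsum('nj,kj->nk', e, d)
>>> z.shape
(13,)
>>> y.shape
(3, 13)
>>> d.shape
(13, 5)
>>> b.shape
(3, 13)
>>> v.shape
(13, 13)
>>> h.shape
(13, 13)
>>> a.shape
(13,)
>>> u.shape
(3,)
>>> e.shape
(3, 5)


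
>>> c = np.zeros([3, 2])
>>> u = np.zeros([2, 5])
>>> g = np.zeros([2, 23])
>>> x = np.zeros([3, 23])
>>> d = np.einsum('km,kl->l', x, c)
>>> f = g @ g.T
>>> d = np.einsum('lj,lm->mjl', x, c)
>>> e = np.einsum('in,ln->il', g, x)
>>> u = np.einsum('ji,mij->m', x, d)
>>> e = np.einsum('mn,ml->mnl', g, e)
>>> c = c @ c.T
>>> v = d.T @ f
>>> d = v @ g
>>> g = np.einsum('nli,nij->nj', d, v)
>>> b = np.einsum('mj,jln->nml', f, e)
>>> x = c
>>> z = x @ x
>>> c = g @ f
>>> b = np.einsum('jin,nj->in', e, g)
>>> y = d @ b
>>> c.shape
(3, 2)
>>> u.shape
(2,)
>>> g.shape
(3, 2)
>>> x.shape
(3, 3)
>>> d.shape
(3, 23, 23)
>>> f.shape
(2, 2)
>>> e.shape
(2, 23, 3)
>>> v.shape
(3, 23, 2)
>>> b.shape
(23, 3)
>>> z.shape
(3, 3)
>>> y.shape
(3, 23, 3)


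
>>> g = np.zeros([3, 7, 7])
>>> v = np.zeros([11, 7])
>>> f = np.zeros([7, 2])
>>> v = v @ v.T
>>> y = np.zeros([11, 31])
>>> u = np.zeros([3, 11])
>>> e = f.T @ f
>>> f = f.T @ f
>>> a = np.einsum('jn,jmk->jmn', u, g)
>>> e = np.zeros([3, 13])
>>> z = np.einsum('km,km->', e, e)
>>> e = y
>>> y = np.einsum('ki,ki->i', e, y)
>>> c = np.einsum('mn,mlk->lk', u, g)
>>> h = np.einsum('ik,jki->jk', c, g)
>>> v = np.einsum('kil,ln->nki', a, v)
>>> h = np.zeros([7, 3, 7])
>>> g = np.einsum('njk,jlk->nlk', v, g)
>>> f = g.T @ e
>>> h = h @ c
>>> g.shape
(11, 7, 7)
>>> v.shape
(11, 3, 7)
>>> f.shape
(7, 7, 31)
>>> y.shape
(31,)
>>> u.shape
(3, 11)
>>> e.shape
(11, 31)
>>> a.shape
(3, 7, 11)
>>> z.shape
()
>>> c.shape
(7, 7)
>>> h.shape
(7, 3, 7)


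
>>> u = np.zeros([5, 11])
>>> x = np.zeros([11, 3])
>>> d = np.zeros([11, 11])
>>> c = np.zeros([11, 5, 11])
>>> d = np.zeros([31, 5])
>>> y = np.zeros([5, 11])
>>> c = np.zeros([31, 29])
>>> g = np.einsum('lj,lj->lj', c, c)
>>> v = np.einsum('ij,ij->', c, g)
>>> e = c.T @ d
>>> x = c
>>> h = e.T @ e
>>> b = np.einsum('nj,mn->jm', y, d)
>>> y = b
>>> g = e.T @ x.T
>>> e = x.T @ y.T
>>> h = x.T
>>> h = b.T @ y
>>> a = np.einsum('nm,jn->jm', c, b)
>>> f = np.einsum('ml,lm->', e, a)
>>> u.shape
(5, 11)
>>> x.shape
(31, 29)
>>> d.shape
(31, 5)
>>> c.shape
(31, 29)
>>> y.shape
(11, 31)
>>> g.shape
(5, 31)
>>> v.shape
()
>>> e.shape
(29, 11)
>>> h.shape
(31, 31)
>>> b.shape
(11, 31)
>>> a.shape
(11, 29)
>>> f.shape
()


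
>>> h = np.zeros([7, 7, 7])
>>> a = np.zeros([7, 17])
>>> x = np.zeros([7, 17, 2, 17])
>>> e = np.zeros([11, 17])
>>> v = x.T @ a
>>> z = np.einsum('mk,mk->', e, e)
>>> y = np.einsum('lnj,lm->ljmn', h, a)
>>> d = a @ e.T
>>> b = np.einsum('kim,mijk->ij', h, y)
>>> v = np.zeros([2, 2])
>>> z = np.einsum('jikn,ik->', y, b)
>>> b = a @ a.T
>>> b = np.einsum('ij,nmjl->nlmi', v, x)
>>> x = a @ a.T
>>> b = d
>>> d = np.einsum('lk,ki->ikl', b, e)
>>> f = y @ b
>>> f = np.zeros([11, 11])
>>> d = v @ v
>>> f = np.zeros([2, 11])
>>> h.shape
(7, 7, 7)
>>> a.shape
(7, 17)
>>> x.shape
(7, 7)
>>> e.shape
(11, 17)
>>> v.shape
(2, 2)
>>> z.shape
()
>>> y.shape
(7, 7, 17, 7)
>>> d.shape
(2, 2)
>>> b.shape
(7, 11)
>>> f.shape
(2, 11)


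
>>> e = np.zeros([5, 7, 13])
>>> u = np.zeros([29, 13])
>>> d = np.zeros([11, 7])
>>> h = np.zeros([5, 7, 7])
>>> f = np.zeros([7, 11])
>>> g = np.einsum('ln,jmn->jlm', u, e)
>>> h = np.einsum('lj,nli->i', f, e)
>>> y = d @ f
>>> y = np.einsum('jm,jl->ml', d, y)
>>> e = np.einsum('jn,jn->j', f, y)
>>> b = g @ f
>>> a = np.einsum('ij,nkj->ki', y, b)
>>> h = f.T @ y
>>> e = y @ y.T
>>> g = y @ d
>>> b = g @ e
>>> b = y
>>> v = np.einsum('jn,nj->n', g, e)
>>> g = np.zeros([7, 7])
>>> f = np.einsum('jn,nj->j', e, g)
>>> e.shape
(7, 7)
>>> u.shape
(29, 13)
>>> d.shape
(11, 7)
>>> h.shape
(11, 11)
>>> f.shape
(7,)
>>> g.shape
(7, 7)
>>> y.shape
(7, 11)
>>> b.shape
(7, 11)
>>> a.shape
(29, 7)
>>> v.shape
(7,)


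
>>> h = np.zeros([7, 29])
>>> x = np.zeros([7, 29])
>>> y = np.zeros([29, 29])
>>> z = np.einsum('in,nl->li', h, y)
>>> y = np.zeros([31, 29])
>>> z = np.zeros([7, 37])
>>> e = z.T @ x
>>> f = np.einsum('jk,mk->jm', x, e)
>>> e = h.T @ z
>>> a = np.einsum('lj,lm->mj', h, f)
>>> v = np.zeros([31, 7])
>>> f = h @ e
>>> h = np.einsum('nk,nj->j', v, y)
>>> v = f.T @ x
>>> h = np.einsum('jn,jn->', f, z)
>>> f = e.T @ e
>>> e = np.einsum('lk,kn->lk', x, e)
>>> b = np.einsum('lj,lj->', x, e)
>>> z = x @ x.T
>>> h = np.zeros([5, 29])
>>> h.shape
(5, 29)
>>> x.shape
(7, 29)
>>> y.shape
(31, 29)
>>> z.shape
(7, 7)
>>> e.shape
(7, 29)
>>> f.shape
(37, 37)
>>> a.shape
(37, 29)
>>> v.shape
(37, 29)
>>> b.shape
()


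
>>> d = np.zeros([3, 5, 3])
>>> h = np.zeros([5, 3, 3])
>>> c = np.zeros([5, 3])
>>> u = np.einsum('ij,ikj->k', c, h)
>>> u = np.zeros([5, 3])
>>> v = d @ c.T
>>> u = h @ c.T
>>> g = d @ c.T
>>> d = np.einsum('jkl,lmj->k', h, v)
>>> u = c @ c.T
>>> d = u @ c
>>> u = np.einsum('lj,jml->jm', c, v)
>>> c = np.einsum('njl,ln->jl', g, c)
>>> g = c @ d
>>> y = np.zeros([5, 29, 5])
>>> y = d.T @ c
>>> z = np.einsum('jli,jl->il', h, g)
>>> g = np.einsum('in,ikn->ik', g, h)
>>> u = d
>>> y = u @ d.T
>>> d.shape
(5, 3)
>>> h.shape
(5, 3, 3)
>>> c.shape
(5, 5)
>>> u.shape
(5, 3)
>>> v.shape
(3, 5, 5)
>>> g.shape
(5, 3)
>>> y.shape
(5, 5)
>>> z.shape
(3, 3)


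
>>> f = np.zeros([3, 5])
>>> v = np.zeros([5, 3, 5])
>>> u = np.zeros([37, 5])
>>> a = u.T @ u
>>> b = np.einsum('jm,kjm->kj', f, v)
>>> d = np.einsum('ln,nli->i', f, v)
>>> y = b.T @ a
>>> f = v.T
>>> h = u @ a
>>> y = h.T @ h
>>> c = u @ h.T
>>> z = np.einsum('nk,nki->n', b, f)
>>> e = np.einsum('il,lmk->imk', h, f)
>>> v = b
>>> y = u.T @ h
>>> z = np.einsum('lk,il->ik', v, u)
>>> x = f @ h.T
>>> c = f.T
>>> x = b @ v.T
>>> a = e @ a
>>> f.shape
(5, 3, 5)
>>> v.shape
(5, 3)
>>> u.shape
(37, 5)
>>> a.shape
(37, 3, 5)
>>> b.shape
(5, 3)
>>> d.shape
(5,)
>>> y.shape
(5, 5)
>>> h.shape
(37, 5)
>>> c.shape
(5, 3, 5)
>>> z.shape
(37, 3)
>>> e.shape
(37, 3, 5)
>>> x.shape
(5, 5)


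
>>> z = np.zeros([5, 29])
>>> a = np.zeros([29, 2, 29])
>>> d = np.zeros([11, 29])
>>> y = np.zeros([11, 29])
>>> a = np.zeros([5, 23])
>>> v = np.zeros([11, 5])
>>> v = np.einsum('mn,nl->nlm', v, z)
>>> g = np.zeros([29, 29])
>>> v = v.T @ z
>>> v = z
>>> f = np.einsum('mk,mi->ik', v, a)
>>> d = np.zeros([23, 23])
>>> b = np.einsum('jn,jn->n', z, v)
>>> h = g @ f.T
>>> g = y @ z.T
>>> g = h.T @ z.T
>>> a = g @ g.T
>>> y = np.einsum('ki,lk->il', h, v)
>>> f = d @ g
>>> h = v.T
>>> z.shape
(5, 29)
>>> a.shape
(23, 23)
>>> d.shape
(23, 23)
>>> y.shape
(23, 5)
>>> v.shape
(5, 29)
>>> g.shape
(23, 5)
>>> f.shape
(23, 5)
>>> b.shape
(29,)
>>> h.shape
(29, 5)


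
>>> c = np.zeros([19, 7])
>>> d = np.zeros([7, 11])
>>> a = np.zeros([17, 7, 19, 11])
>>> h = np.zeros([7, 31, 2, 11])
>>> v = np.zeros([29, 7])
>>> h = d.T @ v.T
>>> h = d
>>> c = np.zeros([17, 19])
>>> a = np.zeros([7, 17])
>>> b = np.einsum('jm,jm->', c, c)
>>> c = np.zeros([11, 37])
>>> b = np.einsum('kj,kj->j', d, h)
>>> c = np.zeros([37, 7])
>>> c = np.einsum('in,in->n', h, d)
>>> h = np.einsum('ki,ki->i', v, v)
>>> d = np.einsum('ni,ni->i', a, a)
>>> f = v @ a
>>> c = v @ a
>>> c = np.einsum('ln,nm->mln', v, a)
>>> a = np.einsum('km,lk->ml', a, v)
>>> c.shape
(17, 29, 7)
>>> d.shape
(17,)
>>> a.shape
(17, 29)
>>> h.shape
(7,)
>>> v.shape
(29, 7)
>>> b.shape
(11,)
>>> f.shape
(29, 17)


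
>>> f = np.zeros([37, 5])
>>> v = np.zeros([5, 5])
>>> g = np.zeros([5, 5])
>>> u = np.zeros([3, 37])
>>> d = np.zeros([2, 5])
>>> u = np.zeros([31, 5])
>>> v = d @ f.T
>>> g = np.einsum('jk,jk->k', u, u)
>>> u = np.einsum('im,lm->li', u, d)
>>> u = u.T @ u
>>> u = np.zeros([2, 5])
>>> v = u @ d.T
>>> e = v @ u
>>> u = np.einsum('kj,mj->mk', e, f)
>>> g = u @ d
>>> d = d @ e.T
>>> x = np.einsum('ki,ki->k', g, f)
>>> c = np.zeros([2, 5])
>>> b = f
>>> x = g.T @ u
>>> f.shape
(37, 5)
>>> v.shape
(2, 2)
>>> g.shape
(37, 5)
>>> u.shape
(37, 2)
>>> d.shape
(2, 2)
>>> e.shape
(2, 5)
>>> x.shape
(5, 2)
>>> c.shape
(2, 5)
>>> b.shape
(37, 5)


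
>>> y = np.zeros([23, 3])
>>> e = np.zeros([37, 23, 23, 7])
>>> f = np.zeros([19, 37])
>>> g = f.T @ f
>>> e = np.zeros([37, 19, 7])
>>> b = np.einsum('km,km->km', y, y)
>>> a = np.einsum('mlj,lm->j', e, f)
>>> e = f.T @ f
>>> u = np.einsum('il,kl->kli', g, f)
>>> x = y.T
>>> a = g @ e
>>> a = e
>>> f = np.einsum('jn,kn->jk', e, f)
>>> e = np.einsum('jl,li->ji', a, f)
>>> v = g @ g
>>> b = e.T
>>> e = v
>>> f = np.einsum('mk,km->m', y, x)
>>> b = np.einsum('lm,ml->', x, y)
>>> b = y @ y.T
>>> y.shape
(23, 3)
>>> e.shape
(37, 37)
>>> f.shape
(23,)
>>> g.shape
(37, 37)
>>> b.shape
(23, 23)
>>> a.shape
(37, 37)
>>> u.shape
(19, 37, 37)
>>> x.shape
(3, 23)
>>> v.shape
(37, 37)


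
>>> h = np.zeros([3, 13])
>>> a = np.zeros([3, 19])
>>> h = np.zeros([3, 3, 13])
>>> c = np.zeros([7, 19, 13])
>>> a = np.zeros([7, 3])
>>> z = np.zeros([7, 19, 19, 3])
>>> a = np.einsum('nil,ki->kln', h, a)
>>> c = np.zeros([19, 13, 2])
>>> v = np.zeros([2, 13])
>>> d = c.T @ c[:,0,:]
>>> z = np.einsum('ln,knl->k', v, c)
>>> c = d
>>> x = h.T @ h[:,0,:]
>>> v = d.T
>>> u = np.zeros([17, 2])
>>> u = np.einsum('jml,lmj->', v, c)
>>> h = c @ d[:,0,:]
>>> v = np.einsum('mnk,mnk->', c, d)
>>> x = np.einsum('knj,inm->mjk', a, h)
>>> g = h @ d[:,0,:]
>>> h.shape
(2, 13, 2)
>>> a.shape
(7, 13, 3)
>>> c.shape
(2, 13, 2)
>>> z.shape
(19,)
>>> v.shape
()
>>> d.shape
(2, 13, 2)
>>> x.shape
(2, 3, 7)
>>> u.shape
()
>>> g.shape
(2, 13, 2)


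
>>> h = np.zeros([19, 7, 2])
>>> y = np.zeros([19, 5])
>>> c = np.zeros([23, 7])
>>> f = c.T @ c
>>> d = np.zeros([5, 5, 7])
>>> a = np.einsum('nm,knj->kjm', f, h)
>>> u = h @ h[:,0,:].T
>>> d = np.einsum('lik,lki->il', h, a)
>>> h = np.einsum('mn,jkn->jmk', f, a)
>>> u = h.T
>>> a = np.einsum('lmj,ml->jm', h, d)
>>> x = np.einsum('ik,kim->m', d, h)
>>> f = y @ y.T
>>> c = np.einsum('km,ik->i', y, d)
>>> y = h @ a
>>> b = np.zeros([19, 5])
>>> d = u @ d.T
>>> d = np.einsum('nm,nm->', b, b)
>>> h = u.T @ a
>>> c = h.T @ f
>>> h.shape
(19, 7, 7)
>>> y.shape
(19, 7, 7)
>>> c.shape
(7, 7, 19)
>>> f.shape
(19, 19)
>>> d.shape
()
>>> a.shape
(2, 7)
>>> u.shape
(2, 7, 19)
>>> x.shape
(2,)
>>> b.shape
(19, 5)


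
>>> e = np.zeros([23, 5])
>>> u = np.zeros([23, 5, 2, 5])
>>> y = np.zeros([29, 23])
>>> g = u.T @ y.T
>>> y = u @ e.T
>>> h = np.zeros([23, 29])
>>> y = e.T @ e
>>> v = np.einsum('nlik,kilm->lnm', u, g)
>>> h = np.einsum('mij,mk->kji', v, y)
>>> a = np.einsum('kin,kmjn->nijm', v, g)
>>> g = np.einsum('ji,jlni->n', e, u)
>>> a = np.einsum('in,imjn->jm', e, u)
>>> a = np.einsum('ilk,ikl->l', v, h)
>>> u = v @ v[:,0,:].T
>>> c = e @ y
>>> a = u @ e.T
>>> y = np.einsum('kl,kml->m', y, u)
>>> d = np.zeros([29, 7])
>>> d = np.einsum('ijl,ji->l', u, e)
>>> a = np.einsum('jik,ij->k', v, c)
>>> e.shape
(23, 5)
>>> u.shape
(5, 23, 5)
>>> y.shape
(23,)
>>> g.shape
(2,)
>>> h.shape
(5, 29, 23)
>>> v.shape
(5, 23, 29)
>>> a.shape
(29,)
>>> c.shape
(23, 5)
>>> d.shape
(5,)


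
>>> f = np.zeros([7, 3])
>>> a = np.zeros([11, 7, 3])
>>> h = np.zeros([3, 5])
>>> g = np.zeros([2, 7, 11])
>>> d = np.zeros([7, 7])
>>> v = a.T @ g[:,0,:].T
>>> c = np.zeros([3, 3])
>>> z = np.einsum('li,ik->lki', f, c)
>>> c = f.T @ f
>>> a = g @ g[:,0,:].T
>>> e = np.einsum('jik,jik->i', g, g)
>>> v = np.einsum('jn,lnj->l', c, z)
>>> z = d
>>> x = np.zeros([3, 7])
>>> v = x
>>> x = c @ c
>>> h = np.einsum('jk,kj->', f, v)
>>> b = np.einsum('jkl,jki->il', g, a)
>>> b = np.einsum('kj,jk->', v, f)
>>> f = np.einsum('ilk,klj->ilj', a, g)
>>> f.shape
(2, 7, 11)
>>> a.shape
(2, 7, 2)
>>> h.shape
()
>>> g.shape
(2, 7, 11)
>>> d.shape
(7, 7)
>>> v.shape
(3, 7)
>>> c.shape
(3, 3)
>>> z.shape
(7, 7)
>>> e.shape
(7,)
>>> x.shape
(3, 3)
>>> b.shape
()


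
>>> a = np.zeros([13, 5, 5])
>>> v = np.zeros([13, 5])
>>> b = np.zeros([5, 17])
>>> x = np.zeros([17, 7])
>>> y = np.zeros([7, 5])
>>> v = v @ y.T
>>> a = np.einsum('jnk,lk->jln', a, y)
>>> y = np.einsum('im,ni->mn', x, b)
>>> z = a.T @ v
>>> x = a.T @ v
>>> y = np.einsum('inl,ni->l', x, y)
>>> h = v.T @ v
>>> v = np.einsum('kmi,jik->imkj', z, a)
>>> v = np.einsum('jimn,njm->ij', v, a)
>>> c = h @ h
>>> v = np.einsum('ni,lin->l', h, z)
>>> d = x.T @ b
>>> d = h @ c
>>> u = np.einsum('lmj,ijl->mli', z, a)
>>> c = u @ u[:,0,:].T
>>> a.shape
(13, 7, 5)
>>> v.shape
(5,)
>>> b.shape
(5, 17)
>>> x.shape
(5, 7, 7)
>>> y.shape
(7,)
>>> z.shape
(5, 7, 7)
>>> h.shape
(7, 7)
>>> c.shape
(7, 5, 7)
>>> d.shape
(7, 7)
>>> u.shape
(7, 5, 13)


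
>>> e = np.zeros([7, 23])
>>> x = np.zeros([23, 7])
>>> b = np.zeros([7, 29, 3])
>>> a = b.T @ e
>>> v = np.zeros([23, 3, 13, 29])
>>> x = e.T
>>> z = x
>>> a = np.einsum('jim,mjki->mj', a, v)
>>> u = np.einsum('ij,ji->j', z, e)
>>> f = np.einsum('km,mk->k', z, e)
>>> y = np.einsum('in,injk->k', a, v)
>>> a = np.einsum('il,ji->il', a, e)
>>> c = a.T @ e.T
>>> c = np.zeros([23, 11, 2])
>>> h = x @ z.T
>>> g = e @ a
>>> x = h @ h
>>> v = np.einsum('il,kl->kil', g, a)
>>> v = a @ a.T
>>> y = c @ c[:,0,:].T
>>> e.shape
(7, 23)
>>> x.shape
(23, 23)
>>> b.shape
(7, 29, 3)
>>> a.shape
(23, 3)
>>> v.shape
(23, 23)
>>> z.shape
(23, 7)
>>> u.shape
(7,)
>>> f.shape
(23,)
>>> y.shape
(23, 11, 23)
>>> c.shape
(23, 11, 2)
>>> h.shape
(23, 23)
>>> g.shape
(7, 3)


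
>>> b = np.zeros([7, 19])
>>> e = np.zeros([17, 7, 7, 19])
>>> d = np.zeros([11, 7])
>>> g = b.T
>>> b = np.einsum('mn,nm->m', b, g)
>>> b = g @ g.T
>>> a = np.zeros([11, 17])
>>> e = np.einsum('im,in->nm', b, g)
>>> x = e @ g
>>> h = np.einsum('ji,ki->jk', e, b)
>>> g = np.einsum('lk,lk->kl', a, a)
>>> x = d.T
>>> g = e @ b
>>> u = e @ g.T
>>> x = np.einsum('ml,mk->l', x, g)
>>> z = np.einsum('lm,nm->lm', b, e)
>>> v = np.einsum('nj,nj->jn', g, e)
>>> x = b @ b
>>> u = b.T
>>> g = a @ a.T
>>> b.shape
(19, 19)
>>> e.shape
(7, 19)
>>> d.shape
(11, 7)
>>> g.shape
(11, 11)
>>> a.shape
(11, 17)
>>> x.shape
(19, 19)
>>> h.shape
(7, 19)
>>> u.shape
(19, 19)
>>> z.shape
(19, 19)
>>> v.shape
(19, 7)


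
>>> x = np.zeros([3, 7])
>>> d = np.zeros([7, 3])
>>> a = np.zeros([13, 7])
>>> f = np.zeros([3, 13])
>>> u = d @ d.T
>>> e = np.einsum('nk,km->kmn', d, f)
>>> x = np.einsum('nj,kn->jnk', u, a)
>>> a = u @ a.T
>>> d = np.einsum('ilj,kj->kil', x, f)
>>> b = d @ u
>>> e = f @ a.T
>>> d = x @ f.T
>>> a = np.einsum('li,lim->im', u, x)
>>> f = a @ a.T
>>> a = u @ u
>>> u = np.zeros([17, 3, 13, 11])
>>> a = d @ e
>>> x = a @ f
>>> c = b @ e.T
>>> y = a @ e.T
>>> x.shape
(7, 7, 7)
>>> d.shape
(7, 7, 3)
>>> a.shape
(7, 7, 7)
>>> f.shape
(7, 7)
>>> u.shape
(17, 3, 13, 11)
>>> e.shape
(3, 7)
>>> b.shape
(3, 7, 7)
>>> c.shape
(3, 7, 3)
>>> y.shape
(7, 7, 3)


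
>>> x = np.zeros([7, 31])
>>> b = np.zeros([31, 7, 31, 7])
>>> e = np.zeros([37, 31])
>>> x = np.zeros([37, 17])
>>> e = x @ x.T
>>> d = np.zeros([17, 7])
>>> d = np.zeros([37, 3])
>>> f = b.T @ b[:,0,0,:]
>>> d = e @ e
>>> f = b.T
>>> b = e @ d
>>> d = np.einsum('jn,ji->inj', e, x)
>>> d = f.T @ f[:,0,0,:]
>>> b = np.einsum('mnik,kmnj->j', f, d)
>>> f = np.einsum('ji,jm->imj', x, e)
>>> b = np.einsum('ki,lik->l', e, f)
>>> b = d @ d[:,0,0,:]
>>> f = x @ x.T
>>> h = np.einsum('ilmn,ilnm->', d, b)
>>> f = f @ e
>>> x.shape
(37, 17)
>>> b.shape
(31, 7, 31, 31)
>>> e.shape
(37, 37)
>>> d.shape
(31, 7, 31, 31)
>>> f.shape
(37, 37)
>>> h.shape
()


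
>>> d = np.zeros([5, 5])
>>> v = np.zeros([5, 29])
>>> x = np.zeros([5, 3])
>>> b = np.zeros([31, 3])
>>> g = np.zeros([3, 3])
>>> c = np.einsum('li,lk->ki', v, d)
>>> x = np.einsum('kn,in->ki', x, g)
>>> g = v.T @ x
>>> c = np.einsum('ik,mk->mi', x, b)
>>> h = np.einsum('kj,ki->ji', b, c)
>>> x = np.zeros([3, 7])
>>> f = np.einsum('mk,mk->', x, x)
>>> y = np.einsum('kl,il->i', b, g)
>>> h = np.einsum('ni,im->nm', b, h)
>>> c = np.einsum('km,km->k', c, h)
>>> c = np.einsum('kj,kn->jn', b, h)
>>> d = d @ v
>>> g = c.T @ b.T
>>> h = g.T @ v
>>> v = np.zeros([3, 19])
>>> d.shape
(5, 29)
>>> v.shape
(3, 19)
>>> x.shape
(3, 7)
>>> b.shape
(31, 3)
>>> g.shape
(5, 31)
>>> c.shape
(3, 5)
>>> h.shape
(31, 29)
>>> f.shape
()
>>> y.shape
(29,)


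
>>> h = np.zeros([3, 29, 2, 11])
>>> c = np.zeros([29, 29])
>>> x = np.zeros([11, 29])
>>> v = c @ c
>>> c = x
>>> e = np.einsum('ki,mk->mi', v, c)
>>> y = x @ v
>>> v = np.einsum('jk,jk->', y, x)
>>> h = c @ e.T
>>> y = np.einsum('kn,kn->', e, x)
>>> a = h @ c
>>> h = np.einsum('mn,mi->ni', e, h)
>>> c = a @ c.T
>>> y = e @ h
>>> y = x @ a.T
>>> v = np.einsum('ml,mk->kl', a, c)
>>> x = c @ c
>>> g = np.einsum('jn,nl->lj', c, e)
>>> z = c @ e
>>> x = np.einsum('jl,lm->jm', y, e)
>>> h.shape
(29, 11)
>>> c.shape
(11, 11)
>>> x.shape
(11, 29)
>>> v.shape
(11, 29)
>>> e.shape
(11, 29)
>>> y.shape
(11, 11)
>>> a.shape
(11, 29)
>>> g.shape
(29, 11)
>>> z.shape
(11, 29)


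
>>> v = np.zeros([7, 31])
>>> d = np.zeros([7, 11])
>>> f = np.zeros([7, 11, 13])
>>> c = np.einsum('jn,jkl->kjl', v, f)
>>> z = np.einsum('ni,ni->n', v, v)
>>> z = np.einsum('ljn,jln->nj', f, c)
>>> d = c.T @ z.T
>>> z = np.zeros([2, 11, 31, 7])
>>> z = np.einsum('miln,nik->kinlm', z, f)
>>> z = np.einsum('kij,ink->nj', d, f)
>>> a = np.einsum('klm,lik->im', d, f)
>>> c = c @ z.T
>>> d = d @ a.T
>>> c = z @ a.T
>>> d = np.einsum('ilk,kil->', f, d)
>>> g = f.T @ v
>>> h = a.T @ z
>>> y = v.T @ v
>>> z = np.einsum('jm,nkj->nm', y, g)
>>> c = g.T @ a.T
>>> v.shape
(7, 31)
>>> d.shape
()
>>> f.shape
(7, 11, 13)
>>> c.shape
(31, 11, 11)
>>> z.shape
(13, 31)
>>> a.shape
(11, 13)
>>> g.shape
(13, 11, 31)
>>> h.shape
(13, 13)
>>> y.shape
(31, 31)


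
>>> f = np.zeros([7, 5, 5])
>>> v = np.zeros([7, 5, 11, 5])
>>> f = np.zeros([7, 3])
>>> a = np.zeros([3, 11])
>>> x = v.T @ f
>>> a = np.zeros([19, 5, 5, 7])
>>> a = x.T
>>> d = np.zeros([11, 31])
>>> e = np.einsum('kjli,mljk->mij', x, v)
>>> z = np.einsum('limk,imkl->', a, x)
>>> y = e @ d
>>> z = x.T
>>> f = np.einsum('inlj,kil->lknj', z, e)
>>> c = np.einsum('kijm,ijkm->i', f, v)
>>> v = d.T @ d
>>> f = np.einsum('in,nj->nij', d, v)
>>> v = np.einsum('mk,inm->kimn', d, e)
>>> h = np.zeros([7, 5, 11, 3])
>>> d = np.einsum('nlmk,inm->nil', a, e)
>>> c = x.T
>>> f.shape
(31, 11, 31)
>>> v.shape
(31, 7, 11, 3)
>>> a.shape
(3, 5, 11, 5)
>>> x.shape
(5, 11, 5, 3)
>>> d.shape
(3, 7, 5)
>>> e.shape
(7, 3, 11)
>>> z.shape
(3, 5, 11, 5)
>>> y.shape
(7, 3, 31)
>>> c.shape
(3, 5, 11, 5)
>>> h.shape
(7, 5, 11, 3)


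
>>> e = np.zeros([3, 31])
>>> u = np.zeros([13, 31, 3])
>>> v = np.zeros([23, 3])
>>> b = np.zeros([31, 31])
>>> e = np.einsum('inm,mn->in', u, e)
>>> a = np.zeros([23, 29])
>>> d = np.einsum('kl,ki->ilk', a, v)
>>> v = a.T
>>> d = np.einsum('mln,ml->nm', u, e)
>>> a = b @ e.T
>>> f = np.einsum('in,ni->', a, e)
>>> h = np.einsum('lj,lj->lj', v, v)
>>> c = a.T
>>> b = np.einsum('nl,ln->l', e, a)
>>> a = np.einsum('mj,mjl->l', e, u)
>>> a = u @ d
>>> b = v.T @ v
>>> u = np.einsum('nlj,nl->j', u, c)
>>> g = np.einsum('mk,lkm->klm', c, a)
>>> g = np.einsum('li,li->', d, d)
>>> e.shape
(13, 31)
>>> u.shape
(3,)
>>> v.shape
(29, 23)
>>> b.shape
(23, 23)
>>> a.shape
(13, 31, 13)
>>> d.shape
(3, 13)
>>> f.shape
()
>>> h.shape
(29, 23)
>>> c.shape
(13, 31)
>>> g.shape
()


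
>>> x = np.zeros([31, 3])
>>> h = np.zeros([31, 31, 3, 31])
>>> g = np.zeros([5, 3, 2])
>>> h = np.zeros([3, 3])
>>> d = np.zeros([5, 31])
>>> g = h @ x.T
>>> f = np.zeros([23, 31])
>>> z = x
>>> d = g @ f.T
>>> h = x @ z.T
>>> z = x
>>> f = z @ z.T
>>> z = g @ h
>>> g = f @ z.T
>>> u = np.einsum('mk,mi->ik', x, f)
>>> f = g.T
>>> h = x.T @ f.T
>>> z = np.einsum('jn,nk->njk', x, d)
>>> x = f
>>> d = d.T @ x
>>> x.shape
(3, 31)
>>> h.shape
(3, 3)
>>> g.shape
(31, 3)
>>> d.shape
(23, 31)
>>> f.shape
(3, 31)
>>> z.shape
(3, 31, 23)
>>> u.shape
(31, 3)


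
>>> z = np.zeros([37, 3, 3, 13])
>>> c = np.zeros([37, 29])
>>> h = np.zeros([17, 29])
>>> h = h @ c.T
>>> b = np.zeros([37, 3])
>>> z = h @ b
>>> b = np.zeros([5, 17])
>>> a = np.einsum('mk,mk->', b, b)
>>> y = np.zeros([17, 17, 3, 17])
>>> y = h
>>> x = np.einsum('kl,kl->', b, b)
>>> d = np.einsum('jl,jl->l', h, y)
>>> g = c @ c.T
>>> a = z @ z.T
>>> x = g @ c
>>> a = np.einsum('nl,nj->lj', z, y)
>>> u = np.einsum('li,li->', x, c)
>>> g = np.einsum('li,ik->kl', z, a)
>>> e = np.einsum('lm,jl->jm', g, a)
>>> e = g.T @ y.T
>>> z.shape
(17, 3)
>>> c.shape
(37, 29)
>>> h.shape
(17, 37)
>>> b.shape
(5, 17)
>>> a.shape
(3, 37)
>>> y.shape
(17, 37)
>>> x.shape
(37, 29)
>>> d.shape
(37,)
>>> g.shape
(37, 17)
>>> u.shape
()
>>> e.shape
(17, 17)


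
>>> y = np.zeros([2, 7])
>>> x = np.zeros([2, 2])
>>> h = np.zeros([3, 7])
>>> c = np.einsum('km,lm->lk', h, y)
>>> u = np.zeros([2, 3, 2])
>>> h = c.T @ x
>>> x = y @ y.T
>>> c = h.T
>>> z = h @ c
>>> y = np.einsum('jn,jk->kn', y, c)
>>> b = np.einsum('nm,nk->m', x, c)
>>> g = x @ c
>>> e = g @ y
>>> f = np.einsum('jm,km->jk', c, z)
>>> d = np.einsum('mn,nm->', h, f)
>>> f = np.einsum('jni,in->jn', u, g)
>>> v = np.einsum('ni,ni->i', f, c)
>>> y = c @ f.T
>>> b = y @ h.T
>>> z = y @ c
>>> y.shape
(2, 2)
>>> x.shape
(2, 2)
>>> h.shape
(3, 2)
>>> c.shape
(2, 3)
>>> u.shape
(2, 3, 2)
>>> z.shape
(2, 3)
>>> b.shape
(2, 3)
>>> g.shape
(2, 3)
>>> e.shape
(2, 7)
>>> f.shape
(2, 3)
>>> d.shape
()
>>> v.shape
(3,)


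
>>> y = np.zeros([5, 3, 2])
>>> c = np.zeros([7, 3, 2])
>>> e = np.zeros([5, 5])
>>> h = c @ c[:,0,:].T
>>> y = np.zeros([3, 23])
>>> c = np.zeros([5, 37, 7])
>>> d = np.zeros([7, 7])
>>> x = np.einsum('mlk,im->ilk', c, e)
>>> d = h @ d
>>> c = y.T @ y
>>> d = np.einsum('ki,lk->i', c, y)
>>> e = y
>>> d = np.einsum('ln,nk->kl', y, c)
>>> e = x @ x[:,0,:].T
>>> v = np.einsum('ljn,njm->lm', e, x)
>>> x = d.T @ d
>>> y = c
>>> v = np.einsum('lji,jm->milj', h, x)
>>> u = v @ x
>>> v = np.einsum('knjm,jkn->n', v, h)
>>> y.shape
(23, 23)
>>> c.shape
(23, 23)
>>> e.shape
(5, 37, 5)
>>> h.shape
(7, 3, 7)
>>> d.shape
(23, 3)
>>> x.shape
(3, 3)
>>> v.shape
(7,)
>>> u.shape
(3, 7, 7, 3)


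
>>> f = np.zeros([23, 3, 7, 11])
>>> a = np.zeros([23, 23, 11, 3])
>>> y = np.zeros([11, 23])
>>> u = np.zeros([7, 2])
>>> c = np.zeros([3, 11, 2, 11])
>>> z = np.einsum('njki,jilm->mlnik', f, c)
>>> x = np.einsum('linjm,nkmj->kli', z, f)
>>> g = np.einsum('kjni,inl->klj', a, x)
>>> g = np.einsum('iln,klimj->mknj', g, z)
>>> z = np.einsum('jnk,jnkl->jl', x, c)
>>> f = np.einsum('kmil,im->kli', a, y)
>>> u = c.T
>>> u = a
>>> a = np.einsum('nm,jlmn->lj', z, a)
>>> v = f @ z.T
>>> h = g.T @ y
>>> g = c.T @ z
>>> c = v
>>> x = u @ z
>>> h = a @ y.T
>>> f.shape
(23, 3, 11)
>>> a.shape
(23, 23)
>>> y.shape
(11, 23)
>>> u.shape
(23, 23, 11, 3)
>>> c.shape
(23, 3, 3)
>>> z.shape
(3, 11)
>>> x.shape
(23, 23, 11, 11)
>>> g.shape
(11, 2, 11, 11)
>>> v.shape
(23, 3, 3)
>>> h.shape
(23, 11)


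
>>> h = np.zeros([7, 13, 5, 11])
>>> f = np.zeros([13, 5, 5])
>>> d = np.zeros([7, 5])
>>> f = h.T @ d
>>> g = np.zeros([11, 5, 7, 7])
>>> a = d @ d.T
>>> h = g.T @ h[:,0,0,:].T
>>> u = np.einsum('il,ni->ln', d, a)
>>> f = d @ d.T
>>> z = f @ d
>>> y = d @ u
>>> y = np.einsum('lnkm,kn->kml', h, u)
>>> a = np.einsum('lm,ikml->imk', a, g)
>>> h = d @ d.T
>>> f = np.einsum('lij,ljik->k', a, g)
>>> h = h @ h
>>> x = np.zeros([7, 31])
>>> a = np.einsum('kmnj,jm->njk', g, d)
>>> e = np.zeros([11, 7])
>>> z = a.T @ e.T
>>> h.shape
(7, 7)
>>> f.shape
(7,)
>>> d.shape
(7, 5)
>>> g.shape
(11, 5, 7, 7)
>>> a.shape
(7, 7, 11)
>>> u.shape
(5, 7)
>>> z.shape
(11, 7, 11)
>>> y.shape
(5, 7, 7)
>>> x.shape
(7, 31)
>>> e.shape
(11, 7)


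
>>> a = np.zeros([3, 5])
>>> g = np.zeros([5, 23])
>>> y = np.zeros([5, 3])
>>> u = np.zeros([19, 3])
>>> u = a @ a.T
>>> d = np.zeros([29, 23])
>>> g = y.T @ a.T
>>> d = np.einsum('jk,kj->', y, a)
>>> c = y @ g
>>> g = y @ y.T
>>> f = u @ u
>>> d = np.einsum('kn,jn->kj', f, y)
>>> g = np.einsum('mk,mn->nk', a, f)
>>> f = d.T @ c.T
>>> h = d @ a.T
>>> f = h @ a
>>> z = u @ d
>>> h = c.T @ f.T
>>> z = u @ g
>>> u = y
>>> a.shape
(3, 5)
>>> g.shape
(3, 5)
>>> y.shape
(5, 3)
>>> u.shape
(5, 3)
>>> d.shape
(3, 5)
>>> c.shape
(5, 3)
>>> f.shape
(3, 5)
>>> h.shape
(3, 3)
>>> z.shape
(3, 5)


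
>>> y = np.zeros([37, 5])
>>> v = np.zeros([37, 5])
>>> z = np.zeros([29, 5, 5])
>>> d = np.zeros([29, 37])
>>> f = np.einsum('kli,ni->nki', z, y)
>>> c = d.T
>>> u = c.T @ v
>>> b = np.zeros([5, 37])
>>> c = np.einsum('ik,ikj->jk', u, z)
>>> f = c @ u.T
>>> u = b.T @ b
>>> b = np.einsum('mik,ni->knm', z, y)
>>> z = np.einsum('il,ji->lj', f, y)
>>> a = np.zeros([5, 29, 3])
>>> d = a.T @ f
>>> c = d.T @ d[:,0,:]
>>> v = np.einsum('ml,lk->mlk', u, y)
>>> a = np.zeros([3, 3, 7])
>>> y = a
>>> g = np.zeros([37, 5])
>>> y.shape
(3, 3, 7)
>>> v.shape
(37, 37, 5)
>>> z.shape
(29, 37)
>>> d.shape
(3, 29, 29)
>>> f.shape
(5, 29)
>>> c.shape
(29, 29, 29)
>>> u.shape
(37, 37)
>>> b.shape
(5, 37, 29)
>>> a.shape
(3, 3, 7)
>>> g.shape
(37, 5)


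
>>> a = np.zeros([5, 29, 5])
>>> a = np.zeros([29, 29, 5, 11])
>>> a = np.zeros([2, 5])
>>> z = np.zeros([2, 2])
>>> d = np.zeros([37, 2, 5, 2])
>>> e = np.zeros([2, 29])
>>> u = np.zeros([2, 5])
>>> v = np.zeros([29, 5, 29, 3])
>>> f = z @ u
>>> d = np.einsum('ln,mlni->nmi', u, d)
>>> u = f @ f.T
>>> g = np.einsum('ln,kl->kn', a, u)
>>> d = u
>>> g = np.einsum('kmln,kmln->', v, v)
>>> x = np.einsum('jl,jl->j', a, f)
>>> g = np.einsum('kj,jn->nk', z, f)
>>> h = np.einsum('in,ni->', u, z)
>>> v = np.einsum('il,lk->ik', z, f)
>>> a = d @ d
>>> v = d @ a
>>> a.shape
(2, 2)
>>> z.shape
(2, 2)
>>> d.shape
(2, 2)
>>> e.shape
(2, 29)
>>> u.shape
(2, 2)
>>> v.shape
(2, 2)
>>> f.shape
(2, 5)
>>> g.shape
(5, 2)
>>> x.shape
(2,)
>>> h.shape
()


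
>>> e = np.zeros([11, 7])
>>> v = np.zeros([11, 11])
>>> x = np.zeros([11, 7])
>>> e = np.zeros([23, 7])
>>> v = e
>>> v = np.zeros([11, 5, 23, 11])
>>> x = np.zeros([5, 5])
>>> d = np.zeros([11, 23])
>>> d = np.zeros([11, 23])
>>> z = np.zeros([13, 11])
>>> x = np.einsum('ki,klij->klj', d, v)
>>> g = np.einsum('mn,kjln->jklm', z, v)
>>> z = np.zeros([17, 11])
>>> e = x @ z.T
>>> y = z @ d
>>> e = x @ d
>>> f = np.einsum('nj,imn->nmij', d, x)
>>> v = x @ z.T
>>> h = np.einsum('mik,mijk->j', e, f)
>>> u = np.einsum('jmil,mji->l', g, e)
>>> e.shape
(11, 5, 23)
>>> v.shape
(11, 5, 17)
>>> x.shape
(11, 5, 11)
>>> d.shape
(11, 23)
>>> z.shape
(17, 11)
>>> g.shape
(5, 11, 23, 13)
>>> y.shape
(17, 23)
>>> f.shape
(11, 5, 11, 23)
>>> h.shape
(11,)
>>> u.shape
(13,)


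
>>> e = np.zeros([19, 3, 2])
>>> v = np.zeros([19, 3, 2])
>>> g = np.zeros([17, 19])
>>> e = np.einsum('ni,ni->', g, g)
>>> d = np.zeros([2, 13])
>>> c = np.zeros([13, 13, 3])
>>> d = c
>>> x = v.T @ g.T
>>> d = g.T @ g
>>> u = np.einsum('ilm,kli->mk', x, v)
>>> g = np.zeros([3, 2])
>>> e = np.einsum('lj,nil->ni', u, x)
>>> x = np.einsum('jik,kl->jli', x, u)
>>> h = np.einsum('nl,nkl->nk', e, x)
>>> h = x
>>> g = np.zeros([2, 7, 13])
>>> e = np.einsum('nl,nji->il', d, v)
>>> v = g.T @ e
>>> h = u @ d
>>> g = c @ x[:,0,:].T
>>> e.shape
(2, 19)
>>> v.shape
(13, 7, 19)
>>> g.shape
(13, 13, 2)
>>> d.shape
(19, 19)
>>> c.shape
(13, 13, 3)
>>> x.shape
(2, 19, 3)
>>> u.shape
(17, 19)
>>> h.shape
(17, 19)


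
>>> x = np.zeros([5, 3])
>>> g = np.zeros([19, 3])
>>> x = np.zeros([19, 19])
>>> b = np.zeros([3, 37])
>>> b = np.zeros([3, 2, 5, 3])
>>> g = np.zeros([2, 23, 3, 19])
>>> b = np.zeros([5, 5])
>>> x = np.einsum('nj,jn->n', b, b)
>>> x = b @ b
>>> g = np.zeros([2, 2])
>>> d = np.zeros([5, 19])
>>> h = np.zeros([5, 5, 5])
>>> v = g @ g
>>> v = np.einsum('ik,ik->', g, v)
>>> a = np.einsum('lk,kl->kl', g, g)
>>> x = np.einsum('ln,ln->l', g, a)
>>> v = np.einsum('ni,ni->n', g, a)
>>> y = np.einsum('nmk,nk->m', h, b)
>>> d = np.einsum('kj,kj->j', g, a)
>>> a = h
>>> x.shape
(2,)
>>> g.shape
(2, 2)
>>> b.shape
(5, 5)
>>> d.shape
(2,)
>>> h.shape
(5, 5, 5)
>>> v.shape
(2,)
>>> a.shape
(5, 5, 5)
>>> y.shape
(5,)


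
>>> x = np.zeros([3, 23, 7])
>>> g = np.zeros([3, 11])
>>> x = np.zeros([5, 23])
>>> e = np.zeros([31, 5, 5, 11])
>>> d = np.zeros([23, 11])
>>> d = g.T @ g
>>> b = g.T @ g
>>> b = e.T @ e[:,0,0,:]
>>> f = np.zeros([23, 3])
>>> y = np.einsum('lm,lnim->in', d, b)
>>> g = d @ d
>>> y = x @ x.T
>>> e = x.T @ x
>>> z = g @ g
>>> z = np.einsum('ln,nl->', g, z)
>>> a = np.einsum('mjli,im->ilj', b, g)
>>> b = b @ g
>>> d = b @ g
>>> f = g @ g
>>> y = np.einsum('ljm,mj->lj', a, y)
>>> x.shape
(5, 23)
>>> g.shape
(11, 11)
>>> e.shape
(23, 23)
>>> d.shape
(11, 5, 5, 11)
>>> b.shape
(11, 5, 5, 11)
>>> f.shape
(11, 11)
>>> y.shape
(11, 5)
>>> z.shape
()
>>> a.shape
(11, 5, 5)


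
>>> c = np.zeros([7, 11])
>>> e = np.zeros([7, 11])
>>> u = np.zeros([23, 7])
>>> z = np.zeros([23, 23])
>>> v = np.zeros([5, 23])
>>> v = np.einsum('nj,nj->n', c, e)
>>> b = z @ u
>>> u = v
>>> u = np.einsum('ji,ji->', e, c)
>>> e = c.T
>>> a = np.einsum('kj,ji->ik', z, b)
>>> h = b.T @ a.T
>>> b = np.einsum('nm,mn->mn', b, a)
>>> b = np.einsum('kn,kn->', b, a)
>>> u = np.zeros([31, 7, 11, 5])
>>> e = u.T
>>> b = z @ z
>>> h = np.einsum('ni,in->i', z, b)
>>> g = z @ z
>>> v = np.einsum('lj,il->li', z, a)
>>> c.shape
(7, 11)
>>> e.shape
(5, 11, 7, 31)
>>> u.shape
(31, 7, 11, 5)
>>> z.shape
(23, 23)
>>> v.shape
(23, 7)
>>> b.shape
(23, 23)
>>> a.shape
(7, 23)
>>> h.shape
(23,)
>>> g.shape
(23, 23)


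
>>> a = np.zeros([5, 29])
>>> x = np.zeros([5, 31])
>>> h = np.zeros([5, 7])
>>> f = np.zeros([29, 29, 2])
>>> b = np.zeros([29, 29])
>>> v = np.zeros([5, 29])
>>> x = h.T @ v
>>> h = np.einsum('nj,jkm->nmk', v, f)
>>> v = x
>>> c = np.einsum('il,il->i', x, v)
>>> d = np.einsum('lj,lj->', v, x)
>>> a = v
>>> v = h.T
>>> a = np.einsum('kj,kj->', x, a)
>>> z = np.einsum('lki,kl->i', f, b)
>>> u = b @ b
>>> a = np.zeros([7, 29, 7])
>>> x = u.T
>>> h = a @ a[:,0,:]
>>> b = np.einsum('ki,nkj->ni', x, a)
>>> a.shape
(7, 29, 7)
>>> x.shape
(29, 29)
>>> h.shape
(7, 29, 7)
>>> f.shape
(29, 29, 2)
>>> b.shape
(7, 29)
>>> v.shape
(29, 2, 5)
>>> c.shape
(7,)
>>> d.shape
()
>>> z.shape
(2,)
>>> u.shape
(29, 29)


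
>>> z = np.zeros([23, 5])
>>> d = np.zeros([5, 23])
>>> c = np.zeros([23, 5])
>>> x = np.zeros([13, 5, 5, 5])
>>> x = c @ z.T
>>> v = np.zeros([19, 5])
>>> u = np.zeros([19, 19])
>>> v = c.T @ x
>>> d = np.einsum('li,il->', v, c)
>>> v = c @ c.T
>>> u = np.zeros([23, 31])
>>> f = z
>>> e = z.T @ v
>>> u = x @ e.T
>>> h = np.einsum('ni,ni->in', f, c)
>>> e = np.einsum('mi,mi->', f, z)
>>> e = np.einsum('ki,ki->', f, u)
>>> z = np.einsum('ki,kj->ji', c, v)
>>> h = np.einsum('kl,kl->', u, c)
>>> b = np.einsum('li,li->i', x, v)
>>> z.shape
(23, 5)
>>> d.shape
()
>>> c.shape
(23, 5)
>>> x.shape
(23, 23)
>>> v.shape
(23, 23)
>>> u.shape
(23, 5)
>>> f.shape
(23, 5)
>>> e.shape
()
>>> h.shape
()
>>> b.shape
(23,)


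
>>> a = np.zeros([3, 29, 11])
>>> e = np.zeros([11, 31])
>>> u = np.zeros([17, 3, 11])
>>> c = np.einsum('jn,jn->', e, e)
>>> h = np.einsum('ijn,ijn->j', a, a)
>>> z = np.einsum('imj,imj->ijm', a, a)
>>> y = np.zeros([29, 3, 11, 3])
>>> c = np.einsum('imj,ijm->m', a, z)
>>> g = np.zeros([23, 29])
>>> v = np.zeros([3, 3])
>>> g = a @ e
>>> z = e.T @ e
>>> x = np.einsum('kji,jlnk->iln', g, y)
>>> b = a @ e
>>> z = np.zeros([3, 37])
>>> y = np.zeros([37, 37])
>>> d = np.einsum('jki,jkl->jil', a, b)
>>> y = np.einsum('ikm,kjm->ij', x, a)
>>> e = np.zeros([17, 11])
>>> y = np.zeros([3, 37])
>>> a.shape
(3, 29, 11)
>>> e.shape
(17, 11)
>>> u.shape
(17, 3, 11)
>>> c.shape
(29,)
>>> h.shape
(29,)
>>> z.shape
(3, 37)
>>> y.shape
(3, 37)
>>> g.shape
(3, 29, 31)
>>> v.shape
(3, 3)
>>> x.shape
(31, 3, 11)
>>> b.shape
(3, 29, 31)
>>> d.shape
(3, 11, 31)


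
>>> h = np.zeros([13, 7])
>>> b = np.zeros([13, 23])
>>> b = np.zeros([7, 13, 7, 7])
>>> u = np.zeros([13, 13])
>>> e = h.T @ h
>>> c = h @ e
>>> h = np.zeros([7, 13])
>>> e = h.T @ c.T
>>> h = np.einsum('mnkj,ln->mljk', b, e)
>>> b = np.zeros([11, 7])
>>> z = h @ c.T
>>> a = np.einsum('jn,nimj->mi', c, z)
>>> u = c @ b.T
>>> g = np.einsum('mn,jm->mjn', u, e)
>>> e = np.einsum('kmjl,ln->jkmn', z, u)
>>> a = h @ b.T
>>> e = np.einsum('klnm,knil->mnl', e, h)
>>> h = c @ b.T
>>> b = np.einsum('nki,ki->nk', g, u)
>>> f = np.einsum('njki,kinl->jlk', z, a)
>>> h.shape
(13, 11)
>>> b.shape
(13, 13)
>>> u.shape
(13, 11)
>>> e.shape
(11, 13, 7)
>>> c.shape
(13, 7)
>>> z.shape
(7, 13, 7, 13)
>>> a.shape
(7, 13, 7, 11)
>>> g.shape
(13, 13, 11)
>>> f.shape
(13, 11, 7)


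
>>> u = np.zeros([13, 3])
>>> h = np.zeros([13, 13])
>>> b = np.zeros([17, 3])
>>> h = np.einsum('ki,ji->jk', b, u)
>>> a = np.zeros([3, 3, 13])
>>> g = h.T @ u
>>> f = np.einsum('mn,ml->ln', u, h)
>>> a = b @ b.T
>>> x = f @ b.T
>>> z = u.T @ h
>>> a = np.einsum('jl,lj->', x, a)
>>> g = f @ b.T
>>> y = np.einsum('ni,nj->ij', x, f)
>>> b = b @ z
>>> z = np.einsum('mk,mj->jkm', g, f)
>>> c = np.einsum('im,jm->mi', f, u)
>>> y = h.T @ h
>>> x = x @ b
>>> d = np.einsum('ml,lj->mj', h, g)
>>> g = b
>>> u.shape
(13, 3)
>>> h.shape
(13, 17)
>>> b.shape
(17, 17)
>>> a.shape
()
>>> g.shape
(17, 17)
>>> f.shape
(17, 3)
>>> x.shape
(17, 17)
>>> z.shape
(3, 17, 17)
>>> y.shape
(17, 17)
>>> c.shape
(3, 17)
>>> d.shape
(13, 17)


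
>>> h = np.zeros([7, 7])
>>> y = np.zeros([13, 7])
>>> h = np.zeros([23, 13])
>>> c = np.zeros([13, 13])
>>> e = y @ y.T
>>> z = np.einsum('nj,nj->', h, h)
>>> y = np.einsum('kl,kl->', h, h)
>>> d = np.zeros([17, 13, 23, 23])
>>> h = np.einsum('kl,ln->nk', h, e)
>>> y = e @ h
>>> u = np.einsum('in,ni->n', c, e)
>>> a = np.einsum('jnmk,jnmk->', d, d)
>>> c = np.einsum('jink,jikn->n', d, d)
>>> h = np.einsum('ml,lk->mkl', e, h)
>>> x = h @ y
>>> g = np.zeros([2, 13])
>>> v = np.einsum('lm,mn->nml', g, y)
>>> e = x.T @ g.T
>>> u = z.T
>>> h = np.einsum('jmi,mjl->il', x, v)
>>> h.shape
(23, 2)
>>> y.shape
(13, 23)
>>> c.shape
(23,)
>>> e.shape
(23, 23, 2)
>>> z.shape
()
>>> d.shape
(17, 13, 23, 23)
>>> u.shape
()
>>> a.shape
()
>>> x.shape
(13, 23, 23)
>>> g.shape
(2, 13)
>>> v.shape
(23, 13, 2)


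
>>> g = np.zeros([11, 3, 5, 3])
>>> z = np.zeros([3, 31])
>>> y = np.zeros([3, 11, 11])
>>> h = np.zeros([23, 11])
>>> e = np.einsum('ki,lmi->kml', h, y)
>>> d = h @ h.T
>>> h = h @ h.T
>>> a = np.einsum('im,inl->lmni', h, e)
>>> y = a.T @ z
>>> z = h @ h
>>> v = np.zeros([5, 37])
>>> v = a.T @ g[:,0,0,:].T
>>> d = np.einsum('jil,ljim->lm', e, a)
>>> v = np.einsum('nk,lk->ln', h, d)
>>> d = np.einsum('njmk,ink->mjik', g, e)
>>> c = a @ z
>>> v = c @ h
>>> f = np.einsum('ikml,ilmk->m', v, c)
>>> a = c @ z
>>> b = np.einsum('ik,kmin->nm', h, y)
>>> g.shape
(11, 3, 5, 3)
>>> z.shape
(23, 23)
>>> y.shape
(23, 11, 23, 31)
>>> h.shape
(23, 23)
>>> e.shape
(23, 11, 3)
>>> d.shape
(5, 3, 23, 3)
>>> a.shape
(3, 23, 11, 23)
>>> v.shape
(3, 23, 11, 23)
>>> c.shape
(3, 23, 11, 23)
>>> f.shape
(11,)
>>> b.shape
(31, 11)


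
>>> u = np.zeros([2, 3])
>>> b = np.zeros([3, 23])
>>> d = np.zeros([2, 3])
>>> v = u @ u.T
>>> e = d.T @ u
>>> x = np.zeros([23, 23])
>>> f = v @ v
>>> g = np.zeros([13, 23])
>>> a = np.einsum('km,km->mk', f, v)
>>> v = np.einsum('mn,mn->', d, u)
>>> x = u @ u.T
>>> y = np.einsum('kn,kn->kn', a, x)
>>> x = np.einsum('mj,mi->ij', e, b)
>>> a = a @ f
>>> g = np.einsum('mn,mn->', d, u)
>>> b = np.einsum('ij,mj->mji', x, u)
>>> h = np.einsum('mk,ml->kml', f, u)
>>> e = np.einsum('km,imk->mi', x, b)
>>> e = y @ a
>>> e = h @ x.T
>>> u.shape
(2, 3)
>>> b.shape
(2, 3, 23)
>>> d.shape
(2, 3)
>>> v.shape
()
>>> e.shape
(2, 2, 23)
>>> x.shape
(23, 3)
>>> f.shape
(2, 2)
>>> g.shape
()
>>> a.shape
(2, 2)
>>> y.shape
(2, 2)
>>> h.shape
(2, 2, 3)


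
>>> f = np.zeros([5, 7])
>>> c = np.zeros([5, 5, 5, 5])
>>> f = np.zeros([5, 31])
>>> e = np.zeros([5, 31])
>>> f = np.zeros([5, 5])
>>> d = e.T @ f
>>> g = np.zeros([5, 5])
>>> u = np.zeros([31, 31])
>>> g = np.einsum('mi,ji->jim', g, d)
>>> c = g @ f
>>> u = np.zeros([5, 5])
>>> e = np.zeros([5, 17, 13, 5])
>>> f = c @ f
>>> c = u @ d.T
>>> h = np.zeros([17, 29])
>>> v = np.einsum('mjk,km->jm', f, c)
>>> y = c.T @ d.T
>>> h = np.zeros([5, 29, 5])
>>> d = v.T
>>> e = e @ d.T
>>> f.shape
(31, 5, 5)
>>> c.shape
(5, 31)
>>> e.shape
(5, 17, 13, 31)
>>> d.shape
(31, 5)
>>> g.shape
(31, 5, 5)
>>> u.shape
(5, 5)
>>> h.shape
(5, 29, 5)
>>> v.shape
(5, 31)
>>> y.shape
(31, 31)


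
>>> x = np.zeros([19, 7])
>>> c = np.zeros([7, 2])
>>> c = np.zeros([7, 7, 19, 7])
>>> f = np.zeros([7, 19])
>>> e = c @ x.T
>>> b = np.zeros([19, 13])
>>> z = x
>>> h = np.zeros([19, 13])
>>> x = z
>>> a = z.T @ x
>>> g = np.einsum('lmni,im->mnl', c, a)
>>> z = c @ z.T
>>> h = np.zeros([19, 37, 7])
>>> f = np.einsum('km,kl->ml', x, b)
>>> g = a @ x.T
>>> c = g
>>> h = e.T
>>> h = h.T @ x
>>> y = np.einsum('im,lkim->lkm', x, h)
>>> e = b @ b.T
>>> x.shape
(19, 7)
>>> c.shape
(7, 19)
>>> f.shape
(7, 13)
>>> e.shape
(19, 19)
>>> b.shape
(19, 13)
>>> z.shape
(7, 7, 19, 19)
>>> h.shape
(7, 7, 19, 7)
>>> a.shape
(7, 7)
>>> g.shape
(7, 19)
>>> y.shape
(7, 7, 7)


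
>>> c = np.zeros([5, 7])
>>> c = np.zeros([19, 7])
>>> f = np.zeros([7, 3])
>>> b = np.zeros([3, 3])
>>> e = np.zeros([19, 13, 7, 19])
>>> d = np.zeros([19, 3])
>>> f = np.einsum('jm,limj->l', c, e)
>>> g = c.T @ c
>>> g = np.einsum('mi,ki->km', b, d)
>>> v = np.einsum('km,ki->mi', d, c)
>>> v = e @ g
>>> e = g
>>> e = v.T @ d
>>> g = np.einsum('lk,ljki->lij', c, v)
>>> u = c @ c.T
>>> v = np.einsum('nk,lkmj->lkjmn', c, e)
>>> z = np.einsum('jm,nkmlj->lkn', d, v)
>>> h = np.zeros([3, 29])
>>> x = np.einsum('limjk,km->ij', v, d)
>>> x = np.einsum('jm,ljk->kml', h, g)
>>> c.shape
(19, 7)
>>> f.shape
(19,)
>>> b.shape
(3, 3)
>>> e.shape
(3, 7, 13, 3)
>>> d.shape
(19, 3)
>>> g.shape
(19, 3, 13)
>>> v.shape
(3, 7, 3, 13, 19)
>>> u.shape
(19, 19)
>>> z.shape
(13, 7, 3)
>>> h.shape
(3, 29)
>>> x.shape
(13, 29, 19)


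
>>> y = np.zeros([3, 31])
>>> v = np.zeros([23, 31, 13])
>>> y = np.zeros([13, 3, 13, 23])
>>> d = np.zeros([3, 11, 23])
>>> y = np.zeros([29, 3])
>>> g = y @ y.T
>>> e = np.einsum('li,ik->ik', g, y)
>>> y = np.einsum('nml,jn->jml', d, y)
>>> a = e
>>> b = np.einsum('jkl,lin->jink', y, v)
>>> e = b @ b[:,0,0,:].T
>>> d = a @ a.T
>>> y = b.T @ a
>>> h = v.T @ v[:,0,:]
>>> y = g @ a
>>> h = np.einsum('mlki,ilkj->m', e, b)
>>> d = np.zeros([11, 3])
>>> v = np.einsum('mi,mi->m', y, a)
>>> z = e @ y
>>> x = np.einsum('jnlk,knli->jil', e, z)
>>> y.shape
(29, 3)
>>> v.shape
(29,)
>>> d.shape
(11, 3)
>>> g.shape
(29, 29)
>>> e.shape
(29, 31, 13, 29)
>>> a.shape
(29, 3)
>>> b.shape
(29, 31, 13, 11)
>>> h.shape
(29,)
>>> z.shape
(29, 31, 13, 3)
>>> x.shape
(29, 3, 13)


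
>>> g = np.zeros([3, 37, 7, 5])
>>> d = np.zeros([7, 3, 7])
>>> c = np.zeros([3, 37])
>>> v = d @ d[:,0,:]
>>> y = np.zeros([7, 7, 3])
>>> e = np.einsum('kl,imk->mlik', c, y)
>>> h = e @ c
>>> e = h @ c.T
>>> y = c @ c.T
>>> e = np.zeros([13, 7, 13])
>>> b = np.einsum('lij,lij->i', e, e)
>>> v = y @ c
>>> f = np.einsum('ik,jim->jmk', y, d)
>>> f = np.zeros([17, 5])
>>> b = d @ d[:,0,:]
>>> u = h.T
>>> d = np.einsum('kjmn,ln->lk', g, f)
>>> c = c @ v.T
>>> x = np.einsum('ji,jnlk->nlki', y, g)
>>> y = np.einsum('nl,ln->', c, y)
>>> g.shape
(3, 37, 7, 5)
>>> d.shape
(17, 3)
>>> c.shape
(3, 3)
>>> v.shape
(3, 37)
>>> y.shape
()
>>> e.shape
(13, 7, 13)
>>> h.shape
(7, 37, 7, 37)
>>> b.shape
(7, 3, 7)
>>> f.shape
(17, 5)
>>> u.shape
(37, 7, 37, 7)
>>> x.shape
(37, 7, 5, 3)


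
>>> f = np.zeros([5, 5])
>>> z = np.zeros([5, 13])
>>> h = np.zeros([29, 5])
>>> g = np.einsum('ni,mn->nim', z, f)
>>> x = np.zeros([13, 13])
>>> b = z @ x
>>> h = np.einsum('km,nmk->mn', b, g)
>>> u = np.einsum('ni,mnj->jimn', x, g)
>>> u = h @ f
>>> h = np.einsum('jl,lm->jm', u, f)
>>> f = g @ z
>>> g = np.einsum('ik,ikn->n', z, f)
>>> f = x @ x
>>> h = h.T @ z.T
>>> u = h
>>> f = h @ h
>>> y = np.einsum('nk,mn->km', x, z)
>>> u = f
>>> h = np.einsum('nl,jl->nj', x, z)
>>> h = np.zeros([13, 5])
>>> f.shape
(5, 5)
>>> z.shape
(5, 13)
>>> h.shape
(13, 5)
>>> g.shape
(13,)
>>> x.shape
(13, 13)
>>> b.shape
(5, 13)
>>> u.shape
(5, 5)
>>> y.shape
(13, 5)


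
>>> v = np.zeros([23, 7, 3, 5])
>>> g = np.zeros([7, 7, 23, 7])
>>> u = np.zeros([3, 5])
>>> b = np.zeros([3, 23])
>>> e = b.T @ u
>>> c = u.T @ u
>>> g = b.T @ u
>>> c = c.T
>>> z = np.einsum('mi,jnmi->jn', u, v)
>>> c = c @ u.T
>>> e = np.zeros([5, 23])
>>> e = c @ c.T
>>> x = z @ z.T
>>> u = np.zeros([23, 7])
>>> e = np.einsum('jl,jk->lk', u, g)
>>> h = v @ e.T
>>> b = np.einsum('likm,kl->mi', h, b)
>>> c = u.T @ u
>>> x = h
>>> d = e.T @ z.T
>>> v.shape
(23, 7, 3, 5)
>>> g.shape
(23, 5)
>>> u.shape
(23, 7)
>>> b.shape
(7, 7)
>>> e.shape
(7, 5)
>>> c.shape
(7, 7)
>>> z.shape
(23, 7)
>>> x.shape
(23, 7, 3, 7)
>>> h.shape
(23, 7, 3, 7)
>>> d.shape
(5, 23)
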